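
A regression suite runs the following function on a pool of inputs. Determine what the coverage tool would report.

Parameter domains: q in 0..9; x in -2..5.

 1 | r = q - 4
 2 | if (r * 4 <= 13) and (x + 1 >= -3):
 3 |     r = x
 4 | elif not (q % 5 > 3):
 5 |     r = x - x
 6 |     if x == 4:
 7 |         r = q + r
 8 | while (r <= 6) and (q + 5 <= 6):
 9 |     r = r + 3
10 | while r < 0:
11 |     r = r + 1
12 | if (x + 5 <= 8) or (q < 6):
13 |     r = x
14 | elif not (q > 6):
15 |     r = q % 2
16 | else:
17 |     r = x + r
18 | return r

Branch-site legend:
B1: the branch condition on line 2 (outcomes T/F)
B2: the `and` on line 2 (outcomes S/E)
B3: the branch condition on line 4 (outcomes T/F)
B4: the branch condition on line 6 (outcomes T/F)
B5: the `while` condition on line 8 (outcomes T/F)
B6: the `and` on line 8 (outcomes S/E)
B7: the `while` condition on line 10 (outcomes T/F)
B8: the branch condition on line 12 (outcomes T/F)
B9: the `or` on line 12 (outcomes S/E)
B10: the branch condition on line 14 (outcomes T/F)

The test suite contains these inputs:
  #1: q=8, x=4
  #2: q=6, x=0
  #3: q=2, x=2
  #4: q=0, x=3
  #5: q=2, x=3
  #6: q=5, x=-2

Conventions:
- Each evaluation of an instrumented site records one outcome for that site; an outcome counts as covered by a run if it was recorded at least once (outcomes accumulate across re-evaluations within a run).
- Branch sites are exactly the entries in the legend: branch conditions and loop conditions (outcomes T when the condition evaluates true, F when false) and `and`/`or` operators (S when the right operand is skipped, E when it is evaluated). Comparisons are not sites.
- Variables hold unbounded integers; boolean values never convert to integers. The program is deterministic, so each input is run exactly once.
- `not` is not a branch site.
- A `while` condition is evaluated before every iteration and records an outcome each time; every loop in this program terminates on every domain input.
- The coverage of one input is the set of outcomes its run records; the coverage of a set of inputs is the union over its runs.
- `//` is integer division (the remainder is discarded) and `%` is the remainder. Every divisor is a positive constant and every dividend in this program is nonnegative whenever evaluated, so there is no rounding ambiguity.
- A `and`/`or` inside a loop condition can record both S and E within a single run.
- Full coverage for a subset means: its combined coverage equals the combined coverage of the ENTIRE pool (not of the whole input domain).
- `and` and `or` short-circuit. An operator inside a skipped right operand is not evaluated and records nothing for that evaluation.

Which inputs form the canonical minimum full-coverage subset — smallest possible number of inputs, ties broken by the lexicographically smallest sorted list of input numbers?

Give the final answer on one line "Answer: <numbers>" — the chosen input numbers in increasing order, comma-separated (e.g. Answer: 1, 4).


run #1 (q=8, x=4) records B1=F, B2=S, B3=T, B4=T, B5=F, B6=S, B7=F, B8=F, B9=E, B10=F
run #2 (q=6, x=0) records B1=T, B2=E, B5=F, B6=E, B7=F, B8=T, B9=S
run #3 (q=2, x=2) records B1=T, B2=E, B5=F, B6=E, B7=F, B8=T, B9=S
run #4 (q=0, x=3) records B1=T, B2=E, B5=T, B5=F, B6=S, B6=E, B7=F, B8=T, B9=S
run #5 (q=2, x=3) records B1=T, B2=E, B5=F, B6=E, B7=F, B8=T, B9=S
run #6 (q=5, x=-2) records B1=T, B2=E, B5=F, B6=E, B7=T, B7=F, B8=T, B9=S
pool-wide coverage (17 outcomes): B1=T, B1=F, B2=S, B2=E, B3=T, B4=T, B5=T, B5=F, B6=S, B6=E, B7=T, B7=F, B8=T, B8=F, B9=S, B9=E, B10=F
every size-1 subset falls short of the 17 outcomes (best: 10/17)
every size-2 subset falls short of the 17 outcomes (best: 16/17)
the canonical winner is {1, 4, 6}: size 3, full 17-outcome coverage, earliest index list among size-3 covers
Answer: 1, 4, 6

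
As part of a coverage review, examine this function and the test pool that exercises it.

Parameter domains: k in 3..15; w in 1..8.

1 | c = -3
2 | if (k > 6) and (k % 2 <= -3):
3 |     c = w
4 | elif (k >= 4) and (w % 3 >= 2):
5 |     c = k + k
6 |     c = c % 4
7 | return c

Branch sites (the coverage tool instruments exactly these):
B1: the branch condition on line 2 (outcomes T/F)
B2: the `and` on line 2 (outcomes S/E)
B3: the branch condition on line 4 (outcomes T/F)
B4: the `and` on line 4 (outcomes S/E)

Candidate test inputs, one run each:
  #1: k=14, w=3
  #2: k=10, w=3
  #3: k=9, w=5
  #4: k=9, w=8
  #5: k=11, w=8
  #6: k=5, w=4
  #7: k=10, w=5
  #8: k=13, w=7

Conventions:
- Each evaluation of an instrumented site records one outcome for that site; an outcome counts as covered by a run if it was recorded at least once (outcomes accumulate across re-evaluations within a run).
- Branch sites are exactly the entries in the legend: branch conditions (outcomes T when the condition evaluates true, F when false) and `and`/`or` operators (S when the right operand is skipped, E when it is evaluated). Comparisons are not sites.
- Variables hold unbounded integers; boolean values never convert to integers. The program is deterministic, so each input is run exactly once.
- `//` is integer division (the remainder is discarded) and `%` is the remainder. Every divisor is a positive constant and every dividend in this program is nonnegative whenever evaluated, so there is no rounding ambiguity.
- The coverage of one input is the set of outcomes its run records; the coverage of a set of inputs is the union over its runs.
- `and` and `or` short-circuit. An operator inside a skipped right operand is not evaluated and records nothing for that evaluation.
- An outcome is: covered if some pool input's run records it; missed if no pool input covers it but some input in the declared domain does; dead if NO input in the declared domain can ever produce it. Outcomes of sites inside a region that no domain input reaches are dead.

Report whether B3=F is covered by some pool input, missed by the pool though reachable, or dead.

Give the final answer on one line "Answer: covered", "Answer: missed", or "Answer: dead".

B3=F is recorded by pool input(s) 1, 2, 6, 8 -> covered

Answer: covered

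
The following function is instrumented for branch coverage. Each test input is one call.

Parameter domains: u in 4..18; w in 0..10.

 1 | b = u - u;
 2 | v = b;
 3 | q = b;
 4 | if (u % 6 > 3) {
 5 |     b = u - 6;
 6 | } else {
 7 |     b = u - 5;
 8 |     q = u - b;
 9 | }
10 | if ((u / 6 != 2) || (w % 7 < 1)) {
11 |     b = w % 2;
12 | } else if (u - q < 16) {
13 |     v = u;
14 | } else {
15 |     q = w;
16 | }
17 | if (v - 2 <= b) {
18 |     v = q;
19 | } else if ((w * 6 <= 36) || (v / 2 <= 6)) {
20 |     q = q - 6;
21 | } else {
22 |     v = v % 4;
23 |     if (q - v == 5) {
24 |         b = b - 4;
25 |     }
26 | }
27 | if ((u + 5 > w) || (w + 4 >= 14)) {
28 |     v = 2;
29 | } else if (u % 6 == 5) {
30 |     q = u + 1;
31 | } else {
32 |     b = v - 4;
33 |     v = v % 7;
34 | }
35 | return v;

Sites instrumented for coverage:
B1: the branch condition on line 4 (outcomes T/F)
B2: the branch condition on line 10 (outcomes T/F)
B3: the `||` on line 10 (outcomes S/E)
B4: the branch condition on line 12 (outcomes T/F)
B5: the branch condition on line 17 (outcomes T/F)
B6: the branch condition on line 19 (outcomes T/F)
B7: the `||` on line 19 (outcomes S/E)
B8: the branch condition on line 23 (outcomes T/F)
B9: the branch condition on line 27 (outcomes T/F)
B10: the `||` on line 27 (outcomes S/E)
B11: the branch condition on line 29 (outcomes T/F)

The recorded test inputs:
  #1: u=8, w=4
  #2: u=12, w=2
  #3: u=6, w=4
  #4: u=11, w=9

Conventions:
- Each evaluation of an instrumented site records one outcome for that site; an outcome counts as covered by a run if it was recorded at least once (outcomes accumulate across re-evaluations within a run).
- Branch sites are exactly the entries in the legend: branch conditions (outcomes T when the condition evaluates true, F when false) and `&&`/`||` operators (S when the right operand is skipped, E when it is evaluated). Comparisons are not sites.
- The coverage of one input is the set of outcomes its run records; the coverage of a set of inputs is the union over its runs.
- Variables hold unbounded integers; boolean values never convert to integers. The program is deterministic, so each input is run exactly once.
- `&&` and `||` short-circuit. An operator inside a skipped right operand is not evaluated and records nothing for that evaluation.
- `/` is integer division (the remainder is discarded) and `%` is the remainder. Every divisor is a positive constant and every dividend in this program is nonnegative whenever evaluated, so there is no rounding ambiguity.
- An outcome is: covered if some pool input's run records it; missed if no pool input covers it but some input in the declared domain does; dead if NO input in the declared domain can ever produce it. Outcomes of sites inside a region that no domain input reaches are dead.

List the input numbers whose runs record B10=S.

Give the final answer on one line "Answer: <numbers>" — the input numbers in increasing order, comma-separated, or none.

input #1 (u=8, w=4): covers B10=S
input #2 (u=12, w=2): covers B10=S
input #3 (u=6, w=4): covers B10=S
input #4 (u=11, w=9): covers B10=S

Answer: 1, 2, 3, 4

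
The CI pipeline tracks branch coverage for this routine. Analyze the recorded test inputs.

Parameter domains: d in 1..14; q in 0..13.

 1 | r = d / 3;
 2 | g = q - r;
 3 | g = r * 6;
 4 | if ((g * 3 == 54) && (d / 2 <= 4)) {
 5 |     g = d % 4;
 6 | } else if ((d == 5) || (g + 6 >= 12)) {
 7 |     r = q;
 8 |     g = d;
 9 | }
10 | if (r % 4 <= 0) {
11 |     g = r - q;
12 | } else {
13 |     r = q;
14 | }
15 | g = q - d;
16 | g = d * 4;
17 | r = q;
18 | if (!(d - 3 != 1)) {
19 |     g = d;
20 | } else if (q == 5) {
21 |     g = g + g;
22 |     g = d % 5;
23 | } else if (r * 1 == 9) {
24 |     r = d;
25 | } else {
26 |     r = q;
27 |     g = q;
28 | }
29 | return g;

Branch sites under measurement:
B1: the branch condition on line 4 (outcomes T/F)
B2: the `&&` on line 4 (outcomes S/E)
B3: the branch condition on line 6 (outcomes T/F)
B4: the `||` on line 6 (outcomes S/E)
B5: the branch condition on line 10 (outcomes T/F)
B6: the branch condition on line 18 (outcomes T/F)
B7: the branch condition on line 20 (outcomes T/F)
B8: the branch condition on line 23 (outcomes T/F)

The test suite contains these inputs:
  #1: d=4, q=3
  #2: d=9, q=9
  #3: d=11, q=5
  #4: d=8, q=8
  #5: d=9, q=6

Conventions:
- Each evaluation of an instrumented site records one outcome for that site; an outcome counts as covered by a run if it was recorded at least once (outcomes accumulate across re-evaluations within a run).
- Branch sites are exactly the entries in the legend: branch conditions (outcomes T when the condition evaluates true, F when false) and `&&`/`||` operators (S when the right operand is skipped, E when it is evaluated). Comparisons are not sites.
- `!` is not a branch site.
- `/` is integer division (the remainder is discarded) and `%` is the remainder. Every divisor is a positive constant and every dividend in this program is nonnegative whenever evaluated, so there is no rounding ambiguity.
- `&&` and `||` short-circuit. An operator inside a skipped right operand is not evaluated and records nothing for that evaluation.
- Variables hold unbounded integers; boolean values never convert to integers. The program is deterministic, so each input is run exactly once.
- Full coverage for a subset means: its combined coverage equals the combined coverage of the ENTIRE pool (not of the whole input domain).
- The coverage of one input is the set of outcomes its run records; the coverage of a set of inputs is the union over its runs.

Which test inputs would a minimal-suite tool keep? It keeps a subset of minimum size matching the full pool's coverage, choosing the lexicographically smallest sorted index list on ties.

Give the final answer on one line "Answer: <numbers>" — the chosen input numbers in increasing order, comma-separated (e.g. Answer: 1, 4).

test 1 (d=4, q=3) fires B2->S, B1->F, B4->E, B3->T, B5->F, B6->T; hits B1=F, B2=S, B3=T, B4=E, B5=F, B6=T
test 2 (d=9, q=9) fires B2->E, B1->T, B5->F, B6->F, B7->F, B8->T; hits B1=T, B2=E, B5=F, B6=F, B7=F, B8=T
test 3 (d=11, q=5) fires B2->E, B1->F, B4->E, B3->T, B5->F, B6->F, B7->T; hits B1=F, B2=E, B3=T, B4=E, B5=F, B6=F, B7=T
test 4 (d=8, q=8) fires B2->S, B1->F, B4->E, B3->T, B5->T, B6->F, B7->F, B8->F; hits B1=F, B2=S, B3=T, B4=E, B5=T, B6=F, B7=F, B8=F
test 5 (d=9, q=6) fires B2->E, B1->T, B5->F, B6->F, B7->F, B8->F; hits B1=T, B2=E, B5=F, B6=F, B7=F, B8=F
the full pool covers 14 outcomes: B1=T, B1=F, B2=S, B2=E, B3=T, B4=E, B5=T, B5=F, B6=T, B6=F, B7=T, B7=F, B8=T, B8=F
checked all size-1 subsets: none covers 14 outcomes (max 8/14)
checked all size-2 subsets: none covers 14 outcomes (max 12/14)
checked all size-3 subsets: none covers 14 outcomes (max 13/14)
the canonical winner is {1, 2, 3, 4}: size 4, full 14-outcome coverage, earliest index list among size-4 covers

Answer: 1, 2, 3, 4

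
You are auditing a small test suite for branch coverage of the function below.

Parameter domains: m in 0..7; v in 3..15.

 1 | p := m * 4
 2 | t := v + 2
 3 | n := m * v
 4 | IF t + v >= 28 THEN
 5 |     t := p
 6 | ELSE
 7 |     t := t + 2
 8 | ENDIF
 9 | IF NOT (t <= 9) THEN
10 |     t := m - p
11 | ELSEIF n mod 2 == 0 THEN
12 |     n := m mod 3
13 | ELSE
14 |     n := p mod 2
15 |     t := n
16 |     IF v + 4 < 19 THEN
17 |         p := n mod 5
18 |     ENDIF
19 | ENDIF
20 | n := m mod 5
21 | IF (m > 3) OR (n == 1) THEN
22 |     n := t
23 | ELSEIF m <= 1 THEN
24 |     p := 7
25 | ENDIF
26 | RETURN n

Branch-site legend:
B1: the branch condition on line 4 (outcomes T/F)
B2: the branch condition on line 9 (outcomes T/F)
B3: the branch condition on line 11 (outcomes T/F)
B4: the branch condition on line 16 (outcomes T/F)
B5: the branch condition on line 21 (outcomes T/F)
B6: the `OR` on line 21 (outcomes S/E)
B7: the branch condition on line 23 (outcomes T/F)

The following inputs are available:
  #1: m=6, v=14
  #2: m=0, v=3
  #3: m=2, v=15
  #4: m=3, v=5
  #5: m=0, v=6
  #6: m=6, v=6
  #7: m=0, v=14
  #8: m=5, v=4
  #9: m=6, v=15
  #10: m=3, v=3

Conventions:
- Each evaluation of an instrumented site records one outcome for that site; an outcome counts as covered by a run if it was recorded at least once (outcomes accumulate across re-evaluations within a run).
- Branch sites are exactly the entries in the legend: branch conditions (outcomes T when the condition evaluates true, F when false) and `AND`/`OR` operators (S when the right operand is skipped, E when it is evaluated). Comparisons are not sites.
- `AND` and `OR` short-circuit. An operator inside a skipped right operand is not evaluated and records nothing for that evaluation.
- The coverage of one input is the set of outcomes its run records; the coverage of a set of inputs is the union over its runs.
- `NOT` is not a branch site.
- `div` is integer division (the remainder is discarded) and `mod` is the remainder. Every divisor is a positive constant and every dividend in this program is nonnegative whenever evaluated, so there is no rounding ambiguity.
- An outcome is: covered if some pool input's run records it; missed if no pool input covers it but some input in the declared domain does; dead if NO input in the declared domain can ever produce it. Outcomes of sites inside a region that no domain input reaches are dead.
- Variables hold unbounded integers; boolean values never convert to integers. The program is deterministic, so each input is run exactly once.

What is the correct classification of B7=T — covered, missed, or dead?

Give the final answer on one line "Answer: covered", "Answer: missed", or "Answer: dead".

B7=T is recorded by pool input(s) 2, 5, 7 -> covered

Answer: covered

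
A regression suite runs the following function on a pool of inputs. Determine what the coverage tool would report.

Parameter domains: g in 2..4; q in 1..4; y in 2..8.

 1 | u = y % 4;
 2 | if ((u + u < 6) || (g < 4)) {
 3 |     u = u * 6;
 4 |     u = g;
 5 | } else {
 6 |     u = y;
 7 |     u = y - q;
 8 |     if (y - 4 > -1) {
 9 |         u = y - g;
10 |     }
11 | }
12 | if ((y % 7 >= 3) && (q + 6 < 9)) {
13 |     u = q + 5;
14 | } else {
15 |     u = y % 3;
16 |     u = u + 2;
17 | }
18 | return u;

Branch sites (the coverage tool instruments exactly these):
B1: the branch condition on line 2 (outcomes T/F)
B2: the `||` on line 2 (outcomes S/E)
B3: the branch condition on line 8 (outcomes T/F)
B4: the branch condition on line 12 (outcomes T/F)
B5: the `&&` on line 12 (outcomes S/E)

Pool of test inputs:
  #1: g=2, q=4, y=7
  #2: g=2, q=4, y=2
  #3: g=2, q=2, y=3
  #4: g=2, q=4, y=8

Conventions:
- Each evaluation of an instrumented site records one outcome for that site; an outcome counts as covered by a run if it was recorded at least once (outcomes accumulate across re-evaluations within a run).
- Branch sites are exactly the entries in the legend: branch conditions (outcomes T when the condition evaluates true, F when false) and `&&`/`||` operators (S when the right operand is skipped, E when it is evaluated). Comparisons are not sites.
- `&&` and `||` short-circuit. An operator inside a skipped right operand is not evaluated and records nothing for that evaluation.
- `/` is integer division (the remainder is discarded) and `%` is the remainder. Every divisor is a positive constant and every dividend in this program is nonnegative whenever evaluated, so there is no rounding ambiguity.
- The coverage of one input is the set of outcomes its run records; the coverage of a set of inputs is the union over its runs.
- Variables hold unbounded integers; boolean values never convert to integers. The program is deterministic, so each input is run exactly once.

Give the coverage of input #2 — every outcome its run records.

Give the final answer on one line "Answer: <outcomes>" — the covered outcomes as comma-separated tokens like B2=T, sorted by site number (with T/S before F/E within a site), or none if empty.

Tracing the run of input #2 (g=2, q=4, y=2):
  B2->S, B1->T, B5->S, B4->F
collecting distinct outcomes: B1=T, B2=S, B4=F, B5=S

Answer: B1=T, B2=S, B4=F, B5=S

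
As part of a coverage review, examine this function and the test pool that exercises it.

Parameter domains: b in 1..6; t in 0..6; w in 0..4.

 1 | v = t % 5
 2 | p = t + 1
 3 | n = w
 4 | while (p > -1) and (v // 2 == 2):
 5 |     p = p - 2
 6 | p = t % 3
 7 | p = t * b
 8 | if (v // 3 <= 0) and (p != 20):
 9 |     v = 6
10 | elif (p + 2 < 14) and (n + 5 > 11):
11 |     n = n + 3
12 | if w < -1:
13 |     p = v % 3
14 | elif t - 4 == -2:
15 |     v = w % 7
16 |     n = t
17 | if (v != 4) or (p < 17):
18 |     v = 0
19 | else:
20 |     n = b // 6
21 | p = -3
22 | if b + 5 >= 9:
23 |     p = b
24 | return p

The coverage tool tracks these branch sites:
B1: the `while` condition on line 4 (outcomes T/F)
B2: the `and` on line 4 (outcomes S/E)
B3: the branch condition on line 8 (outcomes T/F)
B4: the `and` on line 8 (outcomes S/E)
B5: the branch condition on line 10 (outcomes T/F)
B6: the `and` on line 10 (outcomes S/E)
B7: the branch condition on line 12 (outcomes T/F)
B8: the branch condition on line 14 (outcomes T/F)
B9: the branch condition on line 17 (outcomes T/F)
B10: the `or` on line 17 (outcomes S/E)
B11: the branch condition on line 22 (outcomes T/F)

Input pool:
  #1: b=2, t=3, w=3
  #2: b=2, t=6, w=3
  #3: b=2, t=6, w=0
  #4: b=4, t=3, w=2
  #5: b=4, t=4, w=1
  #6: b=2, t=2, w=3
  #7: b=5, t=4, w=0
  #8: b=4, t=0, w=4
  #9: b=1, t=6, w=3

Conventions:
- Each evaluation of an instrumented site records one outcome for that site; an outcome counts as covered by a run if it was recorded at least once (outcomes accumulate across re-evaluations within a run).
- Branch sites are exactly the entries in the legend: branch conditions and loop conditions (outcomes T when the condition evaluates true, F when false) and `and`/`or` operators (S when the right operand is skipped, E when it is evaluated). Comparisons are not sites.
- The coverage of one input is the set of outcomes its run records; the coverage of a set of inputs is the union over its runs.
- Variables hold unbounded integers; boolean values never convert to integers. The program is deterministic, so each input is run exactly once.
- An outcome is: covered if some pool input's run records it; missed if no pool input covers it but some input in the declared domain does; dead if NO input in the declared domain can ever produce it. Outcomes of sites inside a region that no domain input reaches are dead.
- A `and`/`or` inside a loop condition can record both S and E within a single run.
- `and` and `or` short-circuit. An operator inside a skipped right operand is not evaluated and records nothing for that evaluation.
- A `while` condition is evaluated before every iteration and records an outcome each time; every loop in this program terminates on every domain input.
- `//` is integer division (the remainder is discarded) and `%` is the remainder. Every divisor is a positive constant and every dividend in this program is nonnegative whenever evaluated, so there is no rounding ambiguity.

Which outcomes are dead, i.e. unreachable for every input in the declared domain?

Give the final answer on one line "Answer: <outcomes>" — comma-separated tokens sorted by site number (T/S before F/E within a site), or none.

running all 210 domain inputs and tallying outcomes:
  B5=T: unreachable across the whole domain -> dead
  B7=T: unreachable across the whole domain -> dead
  reachable outcomes have witnesses, e.g. B1=T (e.g. b=1, t=4, w=0), B1=F (e.g. b=1, t=0, w=0), B2=S (e.g. b=1, t=4, w=0), B2=E (e.g. b=1, t=0, w=0)

Answer: B5=T, B7=T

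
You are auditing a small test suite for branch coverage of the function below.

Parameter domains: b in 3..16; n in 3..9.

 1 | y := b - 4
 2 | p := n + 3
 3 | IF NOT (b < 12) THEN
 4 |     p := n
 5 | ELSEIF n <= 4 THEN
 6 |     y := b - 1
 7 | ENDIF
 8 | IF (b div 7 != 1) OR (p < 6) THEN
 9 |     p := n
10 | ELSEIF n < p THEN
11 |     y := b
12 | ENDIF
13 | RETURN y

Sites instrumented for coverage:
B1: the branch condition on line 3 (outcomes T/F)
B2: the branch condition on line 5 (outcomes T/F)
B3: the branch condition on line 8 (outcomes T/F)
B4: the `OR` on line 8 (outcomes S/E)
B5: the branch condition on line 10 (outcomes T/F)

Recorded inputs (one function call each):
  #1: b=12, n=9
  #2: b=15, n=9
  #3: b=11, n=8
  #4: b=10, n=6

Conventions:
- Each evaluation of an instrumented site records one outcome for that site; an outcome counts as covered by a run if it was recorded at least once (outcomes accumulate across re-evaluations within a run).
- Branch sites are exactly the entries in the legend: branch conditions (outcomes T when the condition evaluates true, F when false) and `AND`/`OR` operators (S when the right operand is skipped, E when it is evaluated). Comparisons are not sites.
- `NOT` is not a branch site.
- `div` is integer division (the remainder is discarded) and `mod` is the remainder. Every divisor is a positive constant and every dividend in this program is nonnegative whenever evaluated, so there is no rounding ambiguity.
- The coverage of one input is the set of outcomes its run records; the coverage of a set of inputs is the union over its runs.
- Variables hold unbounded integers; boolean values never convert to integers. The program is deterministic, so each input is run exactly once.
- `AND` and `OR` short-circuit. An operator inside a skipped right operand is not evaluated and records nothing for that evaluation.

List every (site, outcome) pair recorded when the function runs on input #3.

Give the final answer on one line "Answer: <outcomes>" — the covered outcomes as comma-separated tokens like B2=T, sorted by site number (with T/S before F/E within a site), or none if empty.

Tracing the run of input #3 (b=11, n=8):
  B1->F, B2->F, B4->E, B3->F, B5->T
distinct outcomes covered: B1=F, B2=F, B3=F, B4=E, B5=T

Answer: B1=F, B2=F, B3=F, B4=E, B5=T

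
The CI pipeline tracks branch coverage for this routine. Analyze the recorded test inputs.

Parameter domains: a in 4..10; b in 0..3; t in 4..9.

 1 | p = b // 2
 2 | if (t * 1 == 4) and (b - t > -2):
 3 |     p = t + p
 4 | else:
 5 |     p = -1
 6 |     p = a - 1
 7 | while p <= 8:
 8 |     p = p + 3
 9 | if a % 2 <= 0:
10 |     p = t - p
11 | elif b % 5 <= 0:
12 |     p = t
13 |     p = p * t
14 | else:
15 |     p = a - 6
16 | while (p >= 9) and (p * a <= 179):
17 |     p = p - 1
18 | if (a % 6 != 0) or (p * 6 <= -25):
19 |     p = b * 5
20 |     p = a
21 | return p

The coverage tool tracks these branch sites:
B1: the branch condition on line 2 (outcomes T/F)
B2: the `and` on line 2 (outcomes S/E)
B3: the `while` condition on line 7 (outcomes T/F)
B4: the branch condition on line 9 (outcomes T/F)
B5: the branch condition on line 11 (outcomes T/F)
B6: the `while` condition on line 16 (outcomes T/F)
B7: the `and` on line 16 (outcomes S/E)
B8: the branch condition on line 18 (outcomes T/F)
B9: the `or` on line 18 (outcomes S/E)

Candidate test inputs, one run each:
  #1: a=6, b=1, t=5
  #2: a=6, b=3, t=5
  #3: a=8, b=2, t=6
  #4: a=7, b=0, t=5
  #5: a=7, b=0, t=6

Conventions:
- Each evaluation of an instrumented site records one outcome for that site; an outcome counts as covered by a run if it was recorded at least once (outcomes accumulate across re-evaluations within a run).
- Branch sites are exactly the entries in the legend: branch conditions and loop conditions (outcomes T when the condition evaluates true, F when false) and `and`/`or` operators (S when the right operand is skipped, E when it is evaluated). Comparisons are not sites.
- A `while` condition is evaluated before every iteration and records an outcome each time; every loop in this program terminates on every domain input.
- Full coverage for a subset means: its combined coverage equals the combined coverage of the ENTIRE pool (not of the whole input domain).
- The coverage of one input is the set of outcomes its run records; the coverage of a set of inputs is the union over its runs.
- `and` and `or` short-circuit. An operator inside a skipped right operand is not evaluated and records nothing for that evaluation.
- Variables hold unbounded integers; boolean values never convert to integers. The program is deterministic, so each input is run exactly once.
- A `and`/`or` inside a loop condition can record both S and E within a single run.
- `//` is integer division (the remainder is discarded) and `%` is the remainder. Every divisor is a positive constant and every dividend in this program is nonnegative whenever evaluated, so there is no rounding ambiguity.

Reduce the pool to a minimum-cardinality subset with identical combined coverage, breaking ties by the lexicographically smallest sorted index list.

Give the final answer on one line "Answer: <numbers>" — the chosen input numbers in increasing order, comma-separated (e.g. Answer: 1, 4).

test 1 (a=6, b=1, t=5) fires B2->S, B1->F, B3->T, B3->T, B3->F, B4->T, B7->S, B6->F, B9->E, B8->T; hits B1=F, B2=S, B3=T, B3=F, B4=T, B6=F, B7=S, B8=T, B9=E
test 2 (a=6, b=3, t=5) fires B2->S, B1->F, B3->T, B3->T, B3->F, B4->T, B7->S, B6->F, B9->E, B8->T; hits B1=F, B2=S, B3=T, B3=F, B4=T, B6=F, B7=S, B8=T, B9=E
test 3 (a=8, b=2, t=6) fires B2->S, B1->F, B3->T, B3->F, B4->T, B7->S, B6->F, B9->S, B8->T; hits B1=F, B2=S, B3=T, B3=F, B4=T, B6=F, B7=S, B8=T, B9=S
test 4 (a=7, b=0, t=5) fires B2->S, B1->F, B3->T, B3->F, B4->F, B5->T, B7->E, B6->T, B7->E, B6->T, B7->E, B6->T, B7->E, B6->T, ...; hits B1=F, B2=S, B3=T, B3=F, B4=F, B5=T, B6=T, B6=F, B7=S, B7=E, B8=T, B9=S
test 5 (a=7, b=0, t=6) fires B2->S, B1->F, B3->T, B3->F, B4->F, B5->T, B7->E, B6->F, B9->S, B8->T; hits B1=F, B2=S, B3=T, B3=F, B4=F, B5=T, B6=F, B7=E, B8=T, B9=S
pool-wide coverage (14 outcomes): B1=F, B2=S, B3=T, B3=F, B4=T, B4=F, B5=T, B6=T, B6=F, B7=S, B7=E, B8=T, B9=S, B9=E
every size-1 subset falls short of the 14 outcomes (best: 12/14)
size 2: inputs {1, 4} cover all 14 outcomes, and no lexicographically smaller subset of this size does

Answer: 1, 4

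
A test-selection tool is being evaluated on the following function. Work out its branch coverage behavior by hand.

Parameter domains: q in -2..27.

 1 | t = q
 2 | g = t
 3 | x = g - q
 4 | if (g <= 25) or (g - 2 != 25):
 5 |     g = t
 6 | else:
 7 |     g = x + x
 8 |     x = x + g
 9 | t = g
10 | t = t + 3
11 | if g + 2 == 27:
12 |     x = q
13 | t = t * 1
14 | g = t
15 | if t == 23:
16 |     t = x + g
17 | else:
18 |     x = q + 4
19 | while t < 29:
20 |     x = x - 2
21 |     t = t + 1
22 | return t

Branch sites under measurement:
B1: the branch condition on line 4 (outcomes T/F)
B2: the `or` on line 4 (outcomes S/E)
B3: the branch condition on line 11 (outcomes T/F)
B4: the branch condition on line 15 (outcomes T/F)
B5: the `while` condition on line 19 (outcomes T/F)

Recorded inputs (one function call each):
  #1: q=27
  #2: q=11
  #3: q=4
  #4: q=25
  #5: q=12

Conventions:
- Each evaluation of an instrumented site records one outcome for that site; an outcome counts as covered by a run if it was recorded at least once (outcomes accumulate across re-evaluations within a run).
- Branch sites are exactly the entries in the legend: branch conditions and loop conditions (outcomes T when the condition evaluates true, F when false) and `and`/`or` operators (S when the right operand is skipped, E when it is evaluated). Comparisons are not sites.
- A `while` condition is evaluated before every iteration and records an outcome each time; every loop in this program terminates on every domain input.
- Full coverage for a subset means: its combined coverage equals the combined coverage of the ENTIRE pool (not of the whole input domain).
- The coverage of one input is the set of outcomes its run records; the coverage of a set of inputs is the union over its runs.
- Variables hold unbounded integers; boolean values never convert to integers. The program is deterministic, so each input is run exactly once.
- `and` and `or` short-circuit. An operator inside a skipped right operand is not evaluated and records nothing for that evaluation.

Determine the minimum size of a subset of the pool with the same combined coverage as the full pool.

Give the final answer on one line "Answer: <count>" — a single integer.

run #1 (q=27) runs B2->E, B1->F, B3->F, B4->F, B5->T, B5->T, B5->T, B5->T, B5->T, B5->T, B5->T, B5->T, B5->T, B5->T, ...; records B1=F, B2=E, B3=F, B4=F, B5=T, B5=F
run #2 (q=11) runs B2->S, B1->T, B3->F, B4->F, B5->T, B5->T, B5->T, B5->T, B5->T, B5->T, B5->T, B5->T, B5->T, B5->T, ...; records B1=T, B2=S, B3=F, B4=F, B5=T, B5=F
run #3 (q=4) runs B2->S, B1->T, B3->F, B4->F, B5->T, B5->T, B5->T, B5->T, B5->T, B5->T, B5->T, B5->T, B5->T, B5->T, ...; records B1=T, B2=S, B3=F, B4=F, B5=T, B5=F
run #4 (q=25) runs B2->S, B1->T, B3->T, B4->F, B5->T, B5->F; records B1=T, B2=S, B3=T, B4=F, B5=T, B5=F
run #5 (q=12) runs B2->S, B1->T, B3->F, B4->F, B5->T, B5->T, B5->T, B5->T, B5->T, B5->T, B5->T, B5->T, B5->T, B5->T, ...; records B1=T, B2=S, B3=F, B4=F, B5=T, B5=F
the full pool covers 9 outcomes: B1=T, B1=F, B2=S, B2=E, B3=T, B3=F, B4=F, B5=T, B5=F
no size-1 subset reaches all 9 outcomes (best union: 6/9)
inputs {1, 4} (size 2) cover everything; no size-2 subset with a lexicographically smaller index list covers all 9

Answer: 2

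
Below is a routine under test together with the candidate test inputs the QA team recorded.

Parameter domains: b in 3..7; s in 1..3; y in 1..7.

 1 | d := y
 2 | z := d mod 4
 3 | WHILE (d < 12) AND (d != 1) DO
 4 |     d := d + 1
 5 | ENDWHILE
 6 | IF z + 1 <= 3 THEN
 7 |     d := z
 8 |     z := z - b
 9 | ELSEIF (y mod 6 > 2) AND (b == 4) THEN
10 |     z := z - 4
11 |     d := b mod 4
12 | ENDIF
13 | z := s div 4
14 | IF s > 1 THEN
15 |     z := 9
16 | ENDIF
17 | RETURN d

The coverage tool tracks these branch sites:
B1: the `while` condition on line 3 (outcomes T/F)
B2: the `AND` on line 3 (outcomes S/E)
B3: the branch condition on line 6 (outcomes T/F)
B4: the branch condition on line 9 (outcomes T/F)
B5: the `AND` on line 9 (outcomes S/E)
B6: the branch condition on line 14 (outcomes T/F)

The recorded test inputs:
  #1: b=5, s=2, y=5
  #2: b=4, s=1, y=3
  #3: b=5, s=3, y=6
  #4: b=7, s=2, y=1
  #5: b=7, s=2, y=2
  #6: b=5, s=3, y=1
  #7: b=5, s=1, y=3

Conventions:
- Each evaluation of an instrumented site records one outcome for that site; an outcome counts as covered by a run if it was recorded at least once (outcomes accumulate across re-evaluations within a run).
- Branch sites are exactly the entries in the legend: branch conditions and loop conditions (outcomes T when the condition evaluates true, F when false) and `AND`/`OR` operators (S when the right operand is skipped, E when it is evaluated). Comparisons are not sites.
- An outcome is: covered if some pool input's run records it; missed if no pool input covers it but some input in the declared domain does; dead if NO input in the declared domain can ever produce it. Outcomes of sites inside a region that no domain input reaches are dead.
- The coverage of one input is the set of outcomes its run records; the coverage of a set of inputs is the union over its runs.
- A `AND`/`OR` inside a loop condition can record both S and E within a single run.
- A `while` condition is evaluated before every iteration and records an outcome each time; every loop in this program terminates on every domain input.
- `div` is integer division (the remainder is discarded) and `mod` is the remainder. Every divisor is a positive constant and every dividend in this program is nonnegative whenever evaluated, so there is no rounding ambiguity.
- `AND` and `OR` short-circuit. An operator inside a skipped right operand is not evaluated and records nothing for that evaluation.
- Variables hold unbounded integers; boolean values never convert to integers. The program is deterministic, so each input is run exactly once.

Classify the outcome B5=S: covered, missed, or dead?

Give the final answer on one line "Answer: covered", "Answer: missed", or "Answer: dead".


no pool input records B5=S
but domain input (b=3, s=1, y=7) does record it -> reachable, so missed
Answer: missed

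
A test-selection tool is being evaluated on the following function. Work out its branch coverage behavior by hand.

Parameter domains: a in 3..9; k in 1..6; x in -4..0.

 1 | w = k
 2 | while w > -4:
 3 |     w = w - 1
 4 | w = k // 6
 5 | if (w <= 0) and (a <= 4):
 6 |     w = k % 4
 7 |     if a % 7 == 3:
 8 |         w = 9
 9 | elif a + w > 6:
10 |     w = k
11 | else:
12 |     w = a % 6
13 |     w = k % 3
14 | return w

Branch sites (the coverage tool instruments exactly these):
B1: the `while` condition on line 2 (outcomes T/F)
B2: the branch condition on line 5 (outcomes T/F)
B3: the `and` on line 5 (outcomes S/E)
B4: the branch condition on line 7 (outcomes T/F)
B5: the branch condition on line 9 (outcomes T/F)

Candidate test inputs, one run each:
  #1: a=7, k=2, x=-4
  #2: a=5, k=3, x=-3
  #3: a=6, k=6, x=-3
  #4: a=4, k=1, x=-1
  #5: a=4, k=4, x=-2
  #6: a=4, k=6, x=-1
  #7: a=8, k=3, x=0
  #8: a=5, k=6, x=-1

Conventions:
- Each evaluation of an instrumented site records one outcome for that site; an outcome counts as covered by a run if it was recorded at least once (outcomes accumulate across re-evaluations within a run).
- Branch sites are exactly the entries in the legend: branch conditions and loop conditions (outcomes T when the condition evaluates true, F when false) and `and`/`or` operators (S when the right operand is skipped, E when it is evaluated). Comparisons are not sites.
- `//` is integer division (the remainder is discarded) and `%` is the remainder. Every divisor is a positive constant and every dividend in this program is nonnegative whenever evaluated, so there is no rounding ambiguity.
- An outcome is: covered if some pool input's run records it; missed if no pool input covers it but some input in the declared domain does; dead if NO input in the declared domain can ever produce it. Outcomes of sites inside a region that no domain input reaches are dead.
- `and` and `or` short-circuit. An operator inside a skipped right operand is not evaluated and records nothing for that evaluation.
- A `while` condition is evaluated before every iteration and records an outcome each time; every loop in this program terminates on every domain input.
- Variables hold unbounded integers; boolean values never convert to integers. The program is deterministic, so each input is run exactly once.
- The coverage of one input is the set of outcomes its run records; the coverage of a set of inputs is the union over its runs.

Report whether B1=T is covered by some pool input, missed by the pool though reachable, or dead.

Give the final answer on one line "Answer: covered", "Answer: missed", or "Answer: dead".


B1=T is recorded by pool input(s) 1, 2, 3, 4, 5, 6, 7, 8 -> covered
Answer: covered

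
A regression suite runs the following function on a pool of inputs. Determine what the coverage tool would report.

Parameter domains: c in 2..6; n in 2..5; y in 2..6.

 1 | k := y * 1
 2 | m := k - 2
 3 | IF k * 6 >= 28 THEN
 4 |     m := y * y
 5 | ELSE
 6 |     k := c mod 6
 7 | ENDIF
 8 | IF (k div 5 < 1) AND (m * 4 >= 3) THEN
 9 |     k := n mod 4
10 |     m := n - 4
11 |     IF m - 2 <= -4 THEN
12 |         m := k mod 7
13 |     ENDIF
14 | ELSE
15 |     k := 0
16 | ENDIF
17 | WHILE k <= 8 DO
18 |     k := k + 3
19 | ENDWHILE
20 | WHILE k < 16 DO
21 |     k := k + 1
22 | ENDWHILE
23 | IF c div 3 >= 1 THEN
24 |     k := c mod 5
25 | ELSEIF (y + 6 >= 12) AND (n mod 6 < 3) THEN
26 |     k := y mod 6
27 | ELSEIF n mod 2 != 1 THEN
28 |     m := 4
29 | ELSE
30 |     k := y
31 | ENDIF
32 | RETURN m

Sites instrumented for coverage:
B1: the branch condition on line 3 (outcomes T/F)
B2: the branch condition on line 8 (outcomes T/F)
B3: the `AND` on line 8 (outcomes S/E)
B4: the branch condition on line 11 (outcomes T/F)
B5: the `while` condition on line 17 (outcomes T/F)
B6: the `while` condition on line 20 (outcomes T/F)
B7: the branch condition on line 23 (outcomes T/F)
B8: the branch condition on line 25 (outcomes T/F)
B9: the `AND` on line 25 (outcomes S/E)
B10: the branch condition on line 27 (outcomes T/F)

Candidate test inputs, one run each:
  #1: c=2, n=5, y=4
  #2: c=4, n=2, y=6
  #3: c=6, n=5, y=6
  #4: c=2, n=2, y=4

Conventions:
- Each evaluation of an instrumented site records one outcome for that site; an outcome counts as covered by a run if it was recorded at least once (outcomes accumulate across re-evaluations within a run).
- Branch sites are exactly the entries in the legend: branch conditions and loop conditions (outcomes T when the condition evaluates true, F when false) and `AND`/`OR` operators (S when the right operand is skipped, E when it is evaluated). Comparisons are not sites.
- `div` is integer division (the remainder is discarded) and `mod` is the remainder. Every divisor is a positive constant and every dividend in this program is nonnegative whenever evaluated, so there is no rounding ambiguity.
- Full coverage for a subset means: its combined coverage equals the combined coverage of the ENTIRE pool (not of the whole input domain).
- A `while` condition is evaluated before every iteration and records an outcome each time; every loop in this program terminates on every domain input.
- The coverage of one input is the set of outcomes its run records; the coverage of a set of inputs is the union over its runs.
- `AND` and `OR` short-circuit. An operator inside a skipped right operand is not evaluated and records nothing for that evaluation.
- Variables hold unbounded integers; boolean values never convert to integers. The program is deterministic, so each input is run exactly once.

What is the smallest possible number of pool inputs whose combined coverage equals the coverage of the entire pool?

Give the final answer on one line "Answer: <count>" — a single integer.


#1 (c=2, n=5, y=4) -> B1->F, B3->E, B2->T, B4->F, B5->T, B5->T, B5->T, B5->F, B6->T, B6->T, B6->T, B6->T, B6->T, B6->T, ...; covered: B1=F, B2=T, B3=E, B4=F, B5=T, B5=F, B6=T, B6=F, B7=F, B8=F, B9=S, B10=F
#2 (c=4, n=2, y=6) -> B1->T, B3->S, B2->F, B5->T, B5->T, B5->T, B5->F, B6->T, B6->T, B6->T, B6->T, B6->T, B6->T, B6->T, ...; covered: B1=T, B2=F, B3=S, B5=T, B5=F, B6=T, B6=F, B7=T
#3 (c=6, n=5, y=6) -> B1->T, B3->S, B2->F, B5->T, B5->T, B5->T, B5->F, B6->T, B6->T, B6->T, B6->T, B6->T, B6->T, B6->T, ...; covered: B1=T, B2=F, B3=S, B5=T, B5=F, B6=T, B6=F, B7=T
#4 (c=2, n=2, y=4) -> B1->F, B3->E, B2->T, B4->T, B5->T, B5->T, B5->T, B5->F, B6->T, B6->T, B6->T, B6->T, B6->T, B6->F, ...; covered: B1=F, B2=T, B3=E, B4=T, B5=T, B5=F, B6=T, B6=F, B7=F, B8=F, B9=S, B10=T
together the pool reaches 18 outcomes: B1=T, B1=F, B2=T, B2=F, B3=S, B3=E, B4=T, B4=F, B5=T, B5=F, B6=T, B6=F, B7=T, B7=F, B8=F, B9=S, B10=T, B10=F
checked all size-1 subsets: none covers 18 outcomes (max 12/18)
checked all size-2 subsets: none covers 18 outcomes (max 16/18)
size 3: inputs {1, 2, 4} cover all 18 outcomes, and no lexicographically smaller subset of this size does
Answer: 3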